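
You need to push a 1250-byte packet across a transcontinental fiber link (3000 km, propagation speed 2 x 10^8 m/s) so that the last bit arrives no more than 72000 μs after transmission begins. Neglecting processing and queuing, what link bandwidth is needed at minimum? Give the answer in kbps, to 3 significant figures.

175 kbps

L = 10000 bits.
Propagation delay = 3000000 / 200000000 = 15000 μs.
Transmission budget = 72000 − 15000 = 57000 μs.
R ≥ L / t_tx = 10000 bits / 0.057 s = 175 kbps.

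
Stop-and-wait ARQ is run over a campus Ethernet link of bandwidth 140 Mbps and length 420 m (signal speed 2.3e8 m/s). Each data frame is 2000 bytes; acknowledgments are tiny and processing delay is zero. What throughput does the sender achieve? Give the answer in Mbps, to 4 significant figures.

135.7 Mbps

t_tx = L/R = 16000/140000000 = 0.000114286 s.
t_prop = 420/2.3e+08 = 1.82609e-06 s; RTT = 3.65217e-06 s.
Cycle = t_tx + RTT = 0.000117938 s.
Throughput = L / cycle = 16000 / 0.000117938 = 135.7 Mbps.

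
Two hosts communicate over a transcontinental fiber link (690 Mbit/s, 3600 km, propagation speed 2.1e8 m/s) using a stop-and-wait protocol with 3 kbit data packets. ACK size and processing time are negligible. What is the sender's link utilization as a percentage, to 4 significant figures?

t_tx = L/R = 3000/690000000 = 4.34783e-06 s.
t_prop = 3600000/210000000 = 0.0171429 s; RTT = 0.0342857 s.
Cycle = t_tx + RTT = 0.0342901 s.
Utilization = t_tx / cycle = 4.34783e-06/0.0342901 = 0.01268 %.

0.01268 %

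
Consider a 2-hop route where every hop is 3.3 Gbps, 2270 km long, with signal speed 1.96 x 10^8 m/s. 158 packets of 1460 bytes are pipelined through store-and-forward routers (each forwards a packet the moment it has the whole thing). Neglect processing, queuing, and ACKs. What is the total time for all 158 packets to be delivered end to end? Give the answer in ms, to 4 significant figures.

23.73 ms

Per-hop transmission t_tx = L/R = 11680/3300000000 = 0.00353939 ms.
Per-hop propagation t_prop = 2270000/196000000 = 11.5816 ms.
Pipeline fill: first packet needs 2·t_tx to clear all hops; remaining 157 packets each add one t_tx.
Total = (2+158-1)·t_tx + 2·t_prop = 159·0.00353939 + 2·11.5816 = 23.73 ms.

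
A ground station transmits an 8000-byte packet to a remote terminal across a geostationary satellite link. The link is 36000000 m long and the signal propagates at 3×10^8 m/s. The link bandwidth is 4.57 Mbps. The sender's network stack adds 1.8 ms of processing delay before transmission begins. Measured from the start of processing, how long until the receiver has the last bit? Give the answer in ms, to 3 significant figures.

136 ms

L = 8000 × 8 = 64000 bits.
Transmission delay = L/R = 64000 / 4570000 = 14.0044 ms.
Propagation delay = d/s = 36000000 m / 300000000 m/s = 120 ms.
Plus processing delay 1.8 ms = 1.8 ms.
Total = 136 ms.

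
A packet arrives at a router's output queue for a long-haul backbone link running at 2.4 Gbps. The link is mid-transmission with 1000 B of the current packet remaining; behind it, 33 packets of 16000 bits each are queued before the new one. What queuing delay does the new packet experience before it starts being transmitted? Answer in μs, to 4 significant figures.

223.3 μs

Each queued packet: L/R = 16000/2400000000 = 6.66667 μs.
33 queued → 220 μs.
Plus remaining 8000 bits of current packet: 3.33333 μs.
Queuing delay = 223.3 μs.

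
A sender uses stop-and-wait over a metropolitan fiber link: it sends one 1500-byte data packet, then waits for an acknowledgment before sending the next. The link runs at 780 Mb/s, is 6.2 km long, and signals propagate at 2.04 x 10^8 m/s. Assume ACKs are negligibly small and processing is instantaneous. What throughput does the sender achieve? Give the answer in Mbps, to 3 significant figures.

t_tx = L/R = 12000/780000000 = 1.53846e-05 s.
t_prop = 6200/204000000 = 3.03922e-05 s; RTT = 6.07843e-05 s.
Cycle = t_tx + RTT = 7.61689e-05 s.
Throughput = L / cycle = 12000 / 7.61689e-05 = 158 Mbps.

158 Mbps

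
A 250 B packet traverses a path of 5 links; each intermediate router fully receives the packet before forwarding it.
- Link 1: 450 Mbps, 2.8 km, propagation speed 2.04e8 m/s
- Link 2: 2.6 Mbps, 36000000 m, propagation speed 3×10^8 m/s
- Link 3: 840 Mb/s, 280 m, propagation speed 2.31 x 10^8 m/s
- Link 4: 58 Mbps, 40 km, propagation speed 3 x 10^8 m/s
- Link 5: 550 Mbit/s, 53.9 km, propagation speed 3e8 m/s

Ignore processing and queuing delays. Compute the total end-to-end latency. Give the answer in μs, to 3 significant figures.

L = 250 × 8 = 2000 bits.
Transmission delays (L/R per hop): 4.44444, 769.231, 2.38095, 34.4828, 3.63636 μs; sum = 814.175 μs.
Propagation delays (d/s per hop): 13.7255, 120000, 1.21212, 133.333, 179.667 μs; sum = 120328 μs.
End-to-end = 121000 μs.

121000 μs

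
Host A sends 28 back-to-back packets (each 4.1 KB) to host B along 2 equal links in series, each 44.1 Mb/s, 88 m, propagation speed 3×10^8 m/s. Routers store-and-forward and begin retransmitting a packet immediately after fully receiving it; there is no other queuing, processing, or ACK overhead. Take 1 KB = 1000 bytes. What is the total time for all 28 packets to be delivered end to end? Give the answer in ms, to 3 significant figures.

21.6 ms

Per-hop transmission t_tx = L/R = 32800/44100000 = 0.743764 ms.
Per-hop propagation t_prop = 88/300000000 = 0.000293333 ms.
Pipeline fill: first packet needs 2·t_tx to clear all hops; remaining 27 packets each add one t_tx.
Total = (2+28-1)·t_tx + 2·t_prop = 29·0.743764 + 2·0.000293333 = 21.6 ms.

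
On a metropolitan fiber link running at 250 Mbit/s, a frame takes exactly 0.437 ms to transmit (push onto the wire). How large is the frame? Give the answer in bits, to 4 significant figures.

L = R × t_tx = 250000000 b/s × 0.000437 s = 109250 bits.

109300 bits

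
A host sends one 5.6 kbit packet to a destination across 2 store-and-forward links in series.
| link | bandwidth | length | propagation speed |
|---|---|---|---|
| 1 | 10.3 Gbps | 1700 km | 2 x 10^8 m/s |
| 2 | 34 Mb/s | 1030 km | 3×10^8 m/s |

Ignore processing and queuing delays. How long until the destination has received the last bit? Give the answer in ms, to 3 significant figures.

L = 5600 bits.
Transmission delays (L/R per hop): 0.000543689, 0.164706 ms; sum = 0.16525 ms.
Propagation delays (d/s per hop): 8.5, 3.43333 ms; sum = 11.9333 ms.
End-to-end = 12.1 ms.

12.1 ms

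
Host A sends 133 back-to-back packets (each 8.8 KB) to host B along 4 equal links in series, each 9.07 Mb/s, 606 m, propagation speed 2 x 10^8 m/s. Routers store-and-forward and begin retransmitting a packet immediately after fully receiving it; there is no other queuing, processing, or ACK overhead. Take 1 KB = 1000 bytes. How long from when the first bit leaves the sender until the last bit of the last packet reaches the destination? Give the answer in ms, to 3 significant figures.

Per-hop transmission t_tx = L/R = 70400/9070000 = 7.76185 ms.
Per-hop propagation t_prop = 606/200000000 = 0.00303 ms.
Pipeline fill: first packet needs 4·t_tx to clear all hops; remaining 132 packets each add one t_tx.
Total = (4+133-1)·t_tx + 4·t_prop = 136·7.76185 + 4·0.00303 = 1060 ms.

1060 ms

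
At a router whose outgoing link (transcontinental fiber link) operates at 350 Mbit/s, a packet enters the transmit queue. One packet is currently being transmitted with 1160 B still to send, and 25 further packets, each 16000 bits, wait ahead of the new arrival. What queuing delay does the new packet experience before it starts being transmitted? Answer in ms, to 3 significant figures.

Each queued packet: L/R = 16000/350000000 = 0.0457143 ms.
25 queued → 1.14286 ms.
Plus remaining 9280 bits of current packet: 0.0265143 ms.
Queuing delay = 1.17 ms.

1.17 ms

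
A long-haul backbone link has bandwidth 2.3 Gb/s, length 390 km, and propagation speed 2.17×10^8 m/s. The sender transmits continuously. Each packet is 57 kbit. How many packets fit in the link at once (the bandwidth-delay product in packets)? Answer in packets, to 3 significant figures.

72.5 packets

Propagation delay = 390000 / 217000000 = 0.00179724 s.
BDP = R × t_prop = 2300000000 × 0.00179724 = 4133640 bits.
In packets of 57000 bits: 72.5 packets.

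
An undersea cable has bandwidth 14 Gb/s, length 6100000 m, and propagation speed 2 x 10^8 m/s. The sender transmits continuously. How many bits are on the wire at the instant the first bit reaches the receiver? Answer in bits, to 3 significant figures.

427000000 bits

Propagation delay = 6100000 / 200000000 = 0.0305 s.
BDP = R × t_prop = 14000000000 × 0.0305 = 427000000 bits.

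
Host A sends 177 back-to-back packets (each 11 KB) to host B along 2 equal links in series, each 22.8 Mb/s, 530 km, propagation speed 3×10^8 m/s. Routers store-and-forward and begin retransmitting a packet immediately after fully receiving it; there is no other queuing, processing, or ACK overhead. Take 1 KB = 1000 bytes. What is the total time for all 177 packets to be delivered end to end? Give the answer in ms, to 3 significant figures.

Per-hop transmission t_tx = L/R = 88000/22800000 = 3.85965 ms.
Per-hop propagation t_prop = 530000/300000000 = 1.76667 ms.
Pipeline fill: first packet needs 2·t_tx to clear all hops; remaining 176 packets each add one t_tx.
Total = (2+177-1)·t_tx + 2·t_prop = 178·3.85965 + 2·1.76667 = 691 ms.

691 ms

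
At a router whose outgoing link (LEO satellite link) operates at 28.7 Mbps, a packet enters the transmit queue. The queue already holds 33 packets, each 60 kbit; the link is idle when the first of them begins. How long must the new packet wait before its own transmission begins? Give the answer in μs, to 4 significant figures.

68990 μs

Each queued packet: L/R = 60000/28700000 = 2090.59 μs.
33 queued → 68989.5 μs.
Queuing delay = 68990 μs.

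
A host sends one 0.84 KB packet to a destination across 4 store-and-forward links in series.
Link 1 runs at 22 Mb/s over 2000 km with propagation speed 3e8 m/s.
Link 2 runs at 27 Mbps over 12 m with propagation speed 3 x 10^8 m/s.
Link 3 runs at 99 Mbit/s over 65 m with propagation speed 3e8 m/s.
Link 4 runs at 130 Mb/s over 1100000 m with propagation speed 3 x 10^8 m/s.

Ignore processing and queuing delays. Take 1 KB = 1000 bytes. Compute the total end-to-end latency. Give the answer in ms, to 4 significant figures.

11.01 ms

L = 6720 bits.
Transmission delays (L/R per hop): 0.305455, 0.248889, 0.0678788, 0.0516923 ms; sum = 0.673915 ms.
Propagation delays (d/s per hop): 6.66667, 4e-05, 0.000216667, 3.66667 ms; sum = 10.3336 ms.
End-to-end = 11.01 ms.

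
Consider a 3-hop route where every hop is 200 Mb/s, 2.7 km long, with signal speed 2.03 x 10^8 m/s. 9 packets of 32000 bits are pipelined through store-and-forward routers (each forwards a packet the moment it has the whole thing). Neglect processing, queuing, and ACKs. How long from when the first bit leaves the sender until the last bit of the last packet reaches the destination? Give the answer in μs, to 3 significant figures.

Per-hop transmission t_tx = L/R = 32000/200000000 = 160 μs.
Per-hop propagation t_prop = 2700/2.03e+08 = 13.3005 μs.
Pipeline fill: first packet needs 3·t_tx to clear all hops; remaining 8 packets each add one t_tx.
Total = (3+9-1)·t_tx + 3·t_prop = 11·160 + 3·13.3005 = 1800 μs.

1800 μs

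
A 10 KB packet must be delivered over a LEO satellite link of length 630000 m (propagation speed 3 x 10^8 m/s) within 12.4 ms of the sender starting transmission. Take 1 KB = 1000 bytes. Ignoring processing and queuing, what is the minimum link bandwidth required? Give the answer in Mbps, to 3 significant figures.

L = 80000 bits.
Propagation delay = 630000 / 300000000 = 2.1 ms.
Transmission budget = 12.4 − 2.1 = 10.3 ms.
R ≥ L / t_tx = 80000 bits / 0.0103 s = 7.77 Mbps.

7.77 Mbps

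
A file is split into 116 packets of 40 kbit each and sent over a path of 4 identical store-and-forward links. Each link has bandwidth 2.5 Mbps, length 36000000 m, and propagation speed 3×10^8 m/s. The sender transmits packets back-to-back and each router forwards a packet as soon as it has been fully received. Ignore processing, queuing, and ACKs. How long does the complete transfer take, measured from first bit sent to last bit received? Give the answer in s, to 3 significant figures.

Per-hop transmission t_tx = L/R = 40000/2500000 = 0.016 s.
Per-hop propagation t_prop = 36000000/300000000 = 0.12 s.
Pipeline fill: first packet needs 4·t_tx to clear all hops; remaining 115 packets each add one t_tx.
Total = (4+116-1)·t_tx + 4·t_prop = 119·0.016 + 4·0.12 = 2.38 s.

2.38 s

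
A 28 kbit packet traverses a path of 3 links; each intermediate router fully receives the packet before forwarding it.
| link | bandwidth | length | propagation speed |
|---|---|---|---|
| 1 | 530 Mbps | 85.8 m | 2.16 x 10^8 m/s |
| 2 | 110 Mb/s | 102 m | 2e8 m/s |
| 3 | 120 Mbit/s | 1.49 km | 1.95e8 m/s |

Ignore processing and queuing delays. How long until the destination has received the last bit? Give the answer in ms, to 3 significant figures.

L = 28000 bits.
Transmission delays (L/R per hop): 0.0528302, 0.254545, 0.233333 ms; sum = 0.540709 ms.
Propagation delays (d/s per hop): 0.000397222, 0.00051, 0.00764103 ms; sum = 0.00854825 ms.
End-to-end = 0.549 ms.

0.549 ms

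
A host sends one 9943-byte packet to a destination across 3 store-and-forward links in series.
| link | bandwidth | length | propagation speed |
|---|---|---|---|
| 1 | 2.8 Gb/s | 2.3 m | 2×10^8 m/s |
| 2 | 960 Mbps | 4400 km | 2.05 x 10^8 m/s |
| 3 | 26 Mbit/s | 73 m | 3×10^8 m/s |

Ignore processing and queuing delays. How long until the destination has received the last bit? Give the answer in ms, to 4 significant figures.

24.63 ms

L = 9943 × 8 = 79544 bits.
Transmission delays (L/R per hop): 0.0284086, 0.0828583, 3.05938 ms; sum = 3.17065 ms.
Propagation delays (d/s per hop): 1.15e-05, 21.4634, 0.000243333 ms; sum = 21.4637 ms.
End-to-end = 24.63 ms.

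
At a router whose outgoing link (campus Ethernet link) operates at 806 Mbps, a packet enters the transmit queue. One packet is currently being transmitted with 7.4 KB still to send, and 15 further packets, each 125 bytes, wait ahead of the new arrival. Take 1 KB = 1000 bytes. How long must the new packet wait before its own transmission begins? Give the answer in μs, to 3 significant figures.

92.1 μs

Each queued packet: L/R = 1000/806000000 = 1.24069 μs.
15 queued → 18.6104 μs.
Plus remaining 59200 bits of current packet: 73.4491 μs.
Queuing delay = 92.1 μs.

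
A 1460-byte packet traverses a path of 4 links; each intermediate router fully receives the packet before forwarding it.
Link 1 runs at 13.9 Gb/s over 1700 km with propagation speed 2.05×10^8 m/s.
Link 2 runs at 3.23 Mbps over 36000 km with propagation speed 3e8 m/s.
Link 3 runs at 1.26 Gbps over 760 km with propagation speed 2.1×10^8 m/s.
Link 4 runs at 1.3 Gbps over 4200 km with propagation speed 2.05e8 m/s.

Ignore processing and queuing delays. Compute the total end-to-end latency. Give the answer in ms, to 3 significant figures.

L = 1460 × 8 = 11680 bits.
Transmission delays (L/R per hop): 0.000840288, 3.6161, 0.00926984, 0.00898462 ms; sum = 3.63519 ms.
Propagation delays (d/s per hop): 8.29268, 120, 3.61905, 20.4878 ms; sum = 152.4 ms.
End-to-end = 156 ms.

156 ms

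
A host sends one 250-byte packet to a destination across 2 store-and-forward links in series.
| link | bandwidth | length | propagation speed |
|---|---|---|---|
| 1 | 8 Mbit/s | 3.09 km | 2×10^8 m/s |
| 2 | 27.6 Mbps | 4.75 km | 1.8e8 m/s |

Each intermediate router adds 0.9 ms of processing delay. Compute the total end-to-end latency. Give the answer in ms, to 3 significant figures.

L = 250 × 8 = 2000 bits.
Transmission delays (L/R per hop): 0.25, 0.0724638 ms; sum = 0.322464 ms.
Propagation delays (d/s per hop): 0.01545, 0.0263889 ms; sum = 0.0418389 ms.
Processing at 1 router(s): 1 × 0.9 ms = 0.9 ms.
End-to-end = 1.26 ms.

1.26 ms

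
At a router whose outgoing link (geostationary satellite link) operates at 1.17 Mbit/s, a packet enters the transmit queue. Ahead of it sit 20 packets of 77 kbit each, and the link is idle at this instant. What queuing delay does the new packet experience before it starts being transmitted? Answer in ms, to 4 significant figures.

Each queued packet: L/R = 77000/1170000 = 65.812 ms.
20 queued → 1316.24 ms.
Queuing delay = 1316 ms.

1316 ms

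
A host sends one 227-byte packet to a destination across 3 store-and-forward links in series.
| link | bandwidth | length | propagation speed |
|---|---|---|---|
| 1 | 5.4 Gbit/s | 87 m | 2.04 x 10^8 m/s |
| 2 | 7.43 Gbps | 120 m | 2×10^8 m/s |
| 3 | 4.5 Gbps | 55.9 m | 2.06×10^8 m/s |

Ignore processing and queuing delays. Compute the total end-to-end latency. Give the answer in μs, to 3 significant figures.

L = 227 × 8 = 1816 bits.
Transmission delays (L/R per hop): 0.336296, 0.244415, 0.403556 μs; sum = 0.984266 μs.
Propagation delays (d/s per hop): 0.426471, 0.6, 0.271359 μs; sum = 1.29783 μs.
End-to-end = 2.28 μs.

2.28 μs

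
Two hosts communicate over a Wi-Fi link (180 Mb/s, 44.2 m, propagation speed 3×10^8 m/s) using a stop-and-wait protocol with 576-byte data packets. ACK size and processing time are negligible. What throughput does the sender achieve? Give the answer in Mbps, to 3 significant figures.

178 Mbps

t_tx = L/R = 4608/180000000 = 2.56e-05 s.
t_prop = 44.2/300000000 = 1.47333e-07 s; RTT = 2.94667e-07 s.
Cycle = t_tx + RTT = 2.58947e-05 s.
Throughput = L / cycle = 4608 / 2.58947e-05 = 178 Mbps.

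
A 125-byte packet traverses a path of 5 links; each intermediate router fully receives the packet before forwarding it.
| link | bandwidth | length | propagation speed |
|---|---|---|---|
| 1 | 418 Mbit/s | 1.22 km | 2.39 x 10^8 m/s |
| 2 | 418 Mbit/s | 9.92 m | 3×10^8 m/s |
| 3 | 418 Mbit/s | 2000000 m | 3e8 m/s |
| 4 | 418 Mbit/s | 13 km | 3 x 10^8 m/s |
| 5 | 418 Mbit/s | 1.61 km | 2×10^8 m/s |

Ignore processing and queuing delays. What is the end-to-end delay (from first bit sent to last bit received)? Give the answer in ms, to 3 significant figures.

L = 125 × 8 = 1000 bits.
Transmission delay per hop = L/R = 1000/418000000 = 0.00239234 ms; 5 hops → 0.0119617 ms.
Propagation delays (d/s per hop): 0.0051046, 3.30667e-05, 6.66667, 0.0433333, 0.00805 ms; sum = 6.72319 ms.
End-to-end = 6.74 ms.

6.74 ms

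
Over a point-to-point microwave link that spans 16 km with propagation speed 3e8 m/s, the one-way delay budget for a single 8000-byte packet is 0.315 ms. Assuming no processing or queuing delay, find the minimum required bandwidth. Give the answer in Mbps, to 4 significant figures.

244.6 Mbps

L = 64000 bits.
Propagation delay = 16000 / 300000000 = 0.0533333 ms.
Transmission budget = 0.315 − 0.0533333 = 0.261667 ms.
R ≥ L / t_tx = 64000 bits / 0.000261667 s = 244.6 Mbps.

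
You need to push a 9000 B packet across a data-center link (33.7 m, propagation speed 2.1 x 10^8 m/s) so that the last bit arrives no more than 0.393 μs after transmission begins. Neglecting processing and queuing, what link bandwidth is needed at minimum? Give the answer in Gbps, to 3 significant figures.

L = 72000 bits.
Propagation delay = 33.7 / 210000000 = 0.160476 μs.
Transmission budget = 0.393 − 0.160476 = 0.232524 μs.
R ≥ L / t_tx = 72000 bits / 2.32524e-07 s = 310 Gbps.

310 Gbps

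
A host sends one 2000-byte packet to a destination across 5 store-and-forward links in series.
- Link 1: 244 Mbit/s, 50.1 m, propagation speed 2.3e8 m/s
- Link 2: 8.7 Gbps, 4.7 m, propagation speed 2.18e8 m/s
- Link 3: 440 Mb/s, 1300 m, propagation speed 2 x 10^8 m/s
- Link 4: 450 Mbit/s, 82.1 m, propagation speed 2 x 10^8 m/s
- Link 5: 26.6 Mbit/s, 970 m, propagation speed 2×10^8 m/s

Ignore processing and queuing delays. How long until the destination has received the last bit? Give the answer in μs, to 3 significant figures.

L = 2000 × 8 = 16000 bits.
Transmission delays (L/R per hop): 65.5738, 1.83908, 36.3636, 35.5556, 601.504 μs; sum = 740.836 μs.
Propagation delays (d/s per hop): 0.217826, 0.0215596, 6.5, 0.4105, 4.85 μs; sum = 11.9999 μs.
End-to-end = 753 μs.

753 μs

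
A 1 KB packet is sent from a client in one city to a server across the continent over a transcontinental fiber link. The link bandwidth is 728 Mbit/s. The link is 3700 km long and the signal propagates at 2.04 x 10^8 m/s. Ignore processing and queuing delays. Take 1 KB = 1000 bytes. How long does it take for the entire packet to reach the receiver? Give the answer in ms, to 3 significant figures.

18.1 ms

L = 8000 bits.
Transmission delay = L/R = 8000 / 728000000 = 0.010989 ms.
Propagation delay = d/s = 3700000 m / 204000000 m/s = 18.1373 ms.
Total = 18.1 ms.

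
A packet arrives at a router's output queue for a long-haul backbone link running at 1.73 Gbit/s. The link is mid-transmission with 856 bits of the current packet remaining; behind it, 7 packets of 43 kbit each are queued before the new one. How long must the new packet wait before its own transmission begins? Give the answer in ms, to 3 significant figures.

Each queued packet: L/R = 43000/1730000000 = 0.0248555 ms.
7 queued → 0.173988 ms.
Plus remaining 856 bits of current packet: 0.000494798 ms.
Queuing delay = 0.174 ms.

0.174 ms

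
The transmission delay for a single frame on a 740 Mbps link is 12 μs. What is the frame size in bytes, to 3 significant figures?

L = R × t_tx = 740000000 b/s × 1.2e-05 s = 8880 bits.
In bytes: 8880 / 8 = 1110 bytes.

1110 bytes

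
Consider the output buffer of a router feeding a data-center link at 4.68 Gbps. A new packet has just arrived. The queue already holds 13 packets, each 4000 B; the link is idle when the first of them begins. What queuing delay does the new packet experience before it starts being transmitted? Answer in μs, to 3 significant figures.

Each queued packet: L/R = 32000/4680000000 = 6.83761 μs.
13 queued → 88.8889 μs.
Queuing delay = 88.9 μs.

88.9 μs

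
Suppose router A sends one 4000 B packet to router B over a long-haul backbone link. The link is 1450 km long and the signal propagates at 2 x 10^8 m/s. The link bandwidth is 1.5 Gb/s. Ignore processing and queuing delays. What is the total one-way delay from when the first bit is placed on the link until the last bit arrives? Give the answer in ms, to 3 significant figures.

L = 4000 × 8 = 32000 bits.
Transmission delay = L/R = 32000 / 1500000000 = 0.0213333 ms.
Propagation delay = d/s = 1450000 m / 200000000 m/s = 7.25 ms.
Total = 7.27 ms.

7.27 ms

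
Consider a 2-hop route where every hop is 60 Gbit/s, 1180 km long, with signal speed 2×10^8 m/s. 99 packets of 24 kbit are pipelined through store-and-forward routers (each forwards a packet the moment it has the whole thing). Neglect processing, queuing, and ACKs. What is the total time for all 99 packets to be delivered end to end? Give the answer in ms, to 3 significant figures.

Per-hop transmission t_tx = L/R = 24000/60000000000 = 0.0004 ms.
Per-hop propagation t_prop = 1180000/200000000 = 5.9 ms.
Pipeline fill: first packet needs 2·t_tx to clear all hops; remaining 98 packets each add one t_tx.
Total = (2+99-1)·t_tx + 2·t_prop = 100·0.0004 + 2·5.9 = 11.8 ms.

11.8 ms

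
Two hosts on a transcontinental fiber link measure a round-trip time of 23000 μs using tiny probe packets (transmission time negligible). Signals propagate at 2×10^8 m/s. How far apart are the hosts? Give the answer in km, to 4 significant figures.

One-way propagation = RTT/2 = 11500 μs.
d = s × t = 200000000 × 0.0115 = 2300 km.

2300 km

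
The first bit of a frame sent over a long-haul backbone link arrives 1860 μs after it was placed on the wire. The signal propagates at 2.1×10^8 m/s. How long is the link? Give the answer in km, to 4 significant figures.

390.6 km

d = s × t_prop = 210000000 × 0.00186 = 390.6 km.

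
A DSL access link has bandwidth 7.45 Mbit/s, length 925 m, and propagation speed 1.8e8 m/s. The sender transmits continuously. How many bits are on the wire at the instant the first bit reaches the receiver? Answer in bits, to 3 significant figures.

Propagation delay = 925 / 180000000 = 5.13889e-06 s.
BDP = R × t_prop = 7450000 × 5.13889e-06 = 38.2847 bits.

38.3 bits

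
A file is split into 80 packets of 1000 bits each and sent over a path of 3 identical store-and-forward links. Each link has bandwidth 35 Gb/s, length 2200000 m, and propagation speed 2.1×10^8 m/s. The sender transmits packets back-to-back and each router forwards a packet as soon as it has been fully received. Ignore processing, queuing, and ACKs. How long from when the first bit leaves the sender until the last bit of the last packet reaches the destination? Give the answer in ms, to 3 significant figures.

Per-hop transmission t_tx = L/R = 1000/35000000000 = 2.85714e-05 ms.
Per-hop propagation t_prop = 2200000/210000000 = 10.4762 ms.
Pipeline fill: first packet needs 3·t_tx to clear all hops; remaining 79 packets each add one t_tx.
Total = (3+80-1)·t_tx + 3·t_prop = 82·2.85714e-05 + 3·10.4762 = 31.4 ms.

31.4 ms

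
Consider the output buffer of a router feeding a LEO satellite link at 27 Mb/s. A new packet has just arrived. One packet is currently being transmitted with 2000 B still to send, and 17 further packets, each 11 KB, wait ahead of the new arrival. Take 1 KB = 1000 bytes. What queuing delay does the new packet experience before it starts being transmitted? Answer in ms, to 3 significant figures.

Each queued packet: L/R = 88000/27000000 = 3.25926 ms.
17 queued → 55.4074 ms.
Plus remaining 16000 bits of current packet: 0.592593 ms.
Queuing delay = 56.0 ms.

56.0 ms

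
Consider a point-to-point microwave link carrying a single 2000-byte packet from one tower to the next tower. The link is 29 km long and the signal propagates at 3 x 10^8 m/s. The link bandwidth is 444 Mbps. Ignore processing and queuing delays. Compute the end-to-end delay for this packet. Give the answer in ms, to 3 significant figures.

L = 2000 × 8 = 16000 bits.
Transmission delay = L/R = 16000 / 444000000 = 0.036036 ms.
Propagation delay = d/s = 29000 m / 300000000 m/s = 0.0966667 ms.
Total = 0.133 ms.

0.133 ms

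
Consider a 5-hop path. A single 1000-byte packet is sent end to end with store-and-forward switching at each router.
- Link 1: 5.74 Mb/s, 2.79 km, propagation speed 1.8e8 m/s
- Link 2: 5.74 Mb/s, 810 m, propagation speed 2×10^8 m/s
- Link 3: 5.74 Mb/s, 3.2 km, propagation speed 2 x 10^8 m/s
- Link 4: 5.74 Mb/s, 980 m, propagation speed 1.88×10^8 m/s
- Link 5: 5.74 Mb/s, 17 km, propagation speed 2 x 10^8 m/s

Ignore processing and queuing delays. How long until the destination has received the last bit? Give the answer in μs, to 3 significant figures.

7090 μs

L = 1000 × 8 = 8000 bits.
Transmission delay per hop = L/R = 8000/5740000 = 1393.73 μs; 5 hops → 6968.64 μs.
Propagation delays (d/s per hop): 15.5, 4.05, 16, 5.21277, 85 μs; sum = 125.763 μs.
End-to-end = 7090 μs.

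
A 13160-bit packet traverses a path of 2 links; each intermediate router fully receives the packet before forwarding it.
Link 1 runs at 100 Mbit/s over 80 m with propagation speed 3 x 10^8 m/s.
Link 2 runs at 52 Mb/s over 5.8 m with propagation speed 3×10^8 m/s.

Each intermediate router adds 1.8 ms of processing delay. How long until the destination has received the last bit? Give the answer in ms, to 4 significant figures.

Transmission delays (L/R per hop): 0.1316, 0.253077 ms; sum = 0.384677 ms.
Propagation delays (d/s per hop): 0.000266667, 1.93333e-05 ms; sum = 0.000286 ms.
Processing at 1 router(s): 1 × 1.8 ms = 1.8 ms.
End-to-end = 2.185 ms.

2.185 ms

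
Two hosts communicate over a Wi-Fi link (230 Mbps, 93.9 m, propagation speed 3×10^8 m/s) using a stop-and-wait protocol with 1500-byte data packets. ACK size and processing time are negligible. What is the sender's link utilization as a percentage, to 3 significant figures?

98.8 %

t_tx = L/R = 12000/230000000 = 5.21739e-05 s.
t_prop = 93.9/300000000 = 3.13e-07 s; RTT = 6.26e-07 s.
Cycle = t_tx + RTT = 5.27999e-05 s.
Utilization = t_tx / cycle = 5.21739e-05/5.27999e-05 = 98.8 %.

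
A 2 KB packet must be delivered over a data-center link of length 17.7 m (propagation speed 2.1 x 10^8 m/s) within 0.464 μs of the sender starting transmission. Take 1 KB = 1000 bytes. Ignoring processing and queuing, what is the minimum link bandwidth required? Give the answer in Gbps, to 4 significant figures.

L = 16000 bits.
Propagation delay = 17.7 / 210000000 = 0.0842857 μs.
Transmission budget = 0.464 − 0.0842857 = 0.379714 μs.
R ≥ L / t_tx = 16000 bits / 3.79714e-07 s = 42.14 Gbps.

42.14 Gbps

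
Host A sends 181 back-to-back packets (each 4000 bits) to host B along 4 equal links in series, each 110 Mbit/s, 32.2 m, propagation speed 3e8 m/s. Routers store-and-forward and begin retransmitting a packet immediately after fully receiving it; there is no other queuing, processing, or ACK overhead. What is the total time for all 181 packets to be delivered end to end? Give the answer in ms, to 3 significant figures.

6.69 ms

Per-hop transmission t_tx = L/R = 4000/110000000 = 0.0363636 ms.
Per-hop propagation t_prop = 32.2/300000000 = 0.000107333 ms.
Pipeline fill: first packet needs 4·t_tx to clear all hops; remaining 180 packets each add one t_tx.
Total = (4+181-1)·t_tx + 4·t_prop = 184·0.0363636 + 4·0.000107333 = 6.69 ms.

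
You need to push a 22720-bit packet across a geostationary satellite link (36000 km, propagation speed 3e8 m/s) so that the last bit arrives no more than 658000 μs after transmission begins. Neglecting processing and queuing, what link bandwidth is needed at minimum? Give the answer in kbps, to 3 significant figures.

42.2 kbps

Propagation delay = 36000000 / 300000000 = 120000 μs.
Transmission budget = 658000 − 120000 = 538000 μs.
R ≥ L / t_tx = 22720 bits / 0.538 s = 42.2 kbps.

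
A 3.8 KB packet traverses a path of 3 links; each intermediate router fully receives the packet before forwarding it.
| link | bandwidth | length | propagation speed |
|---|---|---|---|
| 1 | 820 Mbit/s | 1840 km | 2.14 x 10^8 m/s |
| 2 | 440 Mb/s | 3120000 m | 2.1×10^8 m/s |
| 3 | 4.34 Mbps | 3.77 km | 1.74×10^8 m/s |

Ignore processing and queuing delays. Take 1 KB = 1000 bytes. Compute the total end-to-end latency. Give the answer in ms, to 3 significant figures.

30.6 ms

L = 30400 bits.
Transmission delays (L/R per hop): 0.0370732, 0.0690909, 7.00461 ms; sum = 7.11077 ms.
Propagation delays (d/s per hop): 8.59813, 14.8571, 0.0216667 ms; sum = 23.4769 ms.
End-to-end = 30.6 ms.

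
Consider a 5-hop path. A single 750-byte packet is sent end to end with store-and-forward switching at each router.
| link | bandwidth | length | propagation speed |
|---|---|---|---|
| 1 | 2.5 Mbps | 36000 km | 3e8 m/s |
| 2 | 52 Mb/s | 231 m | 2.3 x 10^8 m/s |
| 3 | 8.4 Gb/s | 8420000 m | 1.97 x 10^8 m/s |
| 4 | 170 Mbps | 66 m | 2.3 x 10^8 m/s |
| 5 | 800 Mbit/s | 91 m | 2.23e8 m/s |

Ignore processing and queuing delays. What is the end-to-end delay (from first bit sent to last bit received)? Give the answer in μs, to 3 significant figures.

165000 μs

L = 750 × 8 = 6000 bits.
Transmission delays (L/R per hop): 2400, 115.385, 0.714286, 35.2941, 7.5 μs; sum = 2558.89 μs.
Propagation delays (d/s per hop): 120000, 1.00435, 42741.1, 0.286957, 0.408072 μs; sum = 162743 μs.
End-to-end = 165000 μs.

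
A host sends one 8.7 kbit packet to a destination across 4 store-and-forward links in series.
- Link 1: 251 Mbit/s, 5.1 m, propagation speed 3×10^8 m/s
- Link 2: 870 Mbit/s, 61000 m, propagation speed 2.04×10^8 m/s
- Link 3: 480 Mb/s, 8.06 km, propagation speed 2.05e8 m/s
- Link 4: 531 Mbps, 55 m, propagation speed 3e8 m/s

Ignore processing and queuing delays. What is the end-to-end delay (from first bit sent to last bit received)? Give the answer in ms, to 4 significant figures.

L = 8700 bits.
Transmission delays (L/R per hop): 0.0346614, 0.01, 0.018125, 0.0163842 ms; sum = 0.0791705 ms.
Propagation delays (d/s per hop): 1.7e-05, 0.29902, 0.0393171, 0.000183333 ms; sum = 0.338537 ms.
End-to-end = 0.4177 ms.

0.4177 ms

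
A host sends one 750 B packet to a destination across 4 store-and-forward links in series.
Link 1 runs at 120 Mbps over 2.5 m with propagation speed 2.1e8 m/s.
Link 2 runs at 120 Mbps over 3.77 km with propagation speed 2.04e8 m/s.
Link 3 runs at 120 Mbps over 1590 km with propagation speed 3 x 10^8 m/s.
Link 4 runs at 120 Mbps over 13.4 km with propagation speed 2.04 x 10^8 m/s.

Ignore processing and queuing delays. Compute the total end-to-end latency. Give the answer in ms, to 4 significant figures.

5.584 ms

L = 750 × 8 = 6000 bits.
Transmission delay per hop = L/R = 6000/120000000 = 0.05 ms; 4 hops → 0.2 ms.
Propagation delays (d/s per hop): 1.19048e-05, 0.0184804, 5.3, 0.0656863 ms; sum = 5.38418 ms.
End-to-end = 5.584 ms.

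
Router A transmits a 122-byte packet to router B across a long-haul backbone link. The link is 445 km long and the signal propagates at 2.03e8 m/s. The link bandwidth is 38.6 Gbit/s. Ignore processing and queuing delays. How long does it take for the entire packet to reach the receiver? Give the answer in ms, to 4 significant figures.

L = 122 × 8 = 976 bits.
Transmission delay = L/R = 976 / 38600000000 = 2.5285e-05 ms.
Propagation delay = d/s = 445000 m / 2.03e+08 m/s = 2.19212 ms.
Total = 2.192 ms.

2.192 ms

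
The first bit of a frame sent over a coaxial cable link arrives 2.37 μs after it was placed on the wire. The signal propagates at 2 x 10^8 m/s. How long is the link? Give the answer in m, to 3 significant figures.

d = s × t_prop = 200000000 × 2.37e-06 = 474 m.

474 m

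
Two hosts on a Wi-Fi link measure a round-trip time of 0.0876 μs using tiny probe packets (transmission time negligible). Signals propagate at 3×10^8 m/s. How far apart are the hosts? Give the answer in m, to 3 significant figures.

One-way propagation = RTT/2 = 0.0438 μs.
d = s × t = 300000000 × 4.38e-08 = 13.1 m.

13.1 m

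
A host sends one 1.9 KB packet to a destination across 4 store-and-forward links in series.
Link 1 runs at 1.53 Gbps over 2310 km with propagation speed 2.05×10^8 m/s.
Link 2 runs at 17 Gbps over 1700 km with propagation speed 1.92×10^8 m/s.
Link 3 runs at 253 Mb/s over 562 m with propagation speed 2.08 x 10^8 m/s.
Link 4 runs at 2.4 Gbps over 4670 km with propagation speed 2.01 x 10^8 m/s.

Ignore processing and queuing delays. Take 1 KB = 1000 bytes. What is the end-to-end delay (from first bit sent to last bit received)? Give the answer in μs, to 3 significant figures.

43400 μs

L = 15200 bits.
Transmission delays (L/R per hop): 9.93464, 0.894118, 60.0791, 6.33333 μs; sum = 77.2411 μs.
Propagation delays (d/s per hop): 11268.3, 8854.17, 2.70192, 23233.8 μs; sum = 43359 μs.
End-to-end = 43400 μs.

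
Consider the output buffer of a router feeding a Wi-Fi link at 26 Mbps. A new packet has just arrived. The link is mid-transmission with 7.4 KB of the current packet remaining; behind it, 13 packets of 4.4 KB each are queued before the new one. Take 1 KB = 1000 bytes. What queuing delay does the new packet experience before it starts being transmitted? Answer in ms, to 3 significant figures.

19.9 ms

Each queued packet: L/R = 35200/26000000 = 1.35385 ms.
13 queued → 17.6 ms.
Plus remaining 59200 bits of current packet: 2.27692 ms.
Queuing delay = 19.9 ms.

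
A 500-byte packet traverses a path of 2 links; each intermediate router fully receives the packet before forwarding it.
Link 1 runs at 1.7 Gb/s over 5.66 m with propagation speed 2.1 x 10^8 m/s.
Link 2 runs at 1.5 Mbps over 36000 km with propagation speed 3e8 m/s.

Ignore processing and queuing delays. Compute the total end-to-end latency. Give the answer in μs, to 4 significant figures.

L = 500 × 8 = 4000 bits.
Transmission delays (L/R per hop): 2.35294, 2666.67 μs; sum = 2669.02 μs.
Propagation delays (d/s per hop): 0.0269524, 120000 μs; sum = 120000 μs.
End-to-end = 122700 μs.

122700 μs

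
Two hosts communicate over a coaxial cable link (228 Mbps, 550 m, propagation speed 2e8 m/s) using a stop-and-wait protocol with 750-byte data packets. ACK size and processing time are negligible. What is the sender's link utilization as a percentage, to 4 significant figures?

t_tx = L/R = 6000/228000000 = 2.63158e-05 s.
t_prop = 550/200000000 = 2.75e-06 s; RTT = 5.5e-06 s.
Cycle = t_tx + RTT = 3.18158e-05 s.
Utilization = t_tx / cycle = 2.63158e-05/3.18158e-05 = 82.71 %.

82.71 %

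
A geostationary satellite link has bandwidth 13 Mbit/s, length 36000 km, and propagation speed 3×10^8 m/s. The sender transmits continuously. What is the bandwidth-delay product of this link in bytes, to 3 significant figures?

195000 bytes

Propagation delay = 36000000 / 300000000 = 0.12 s.
BDP = R × t_prop = 13000000 × 0.12 = 1560000 bits.
In bytes: 1560000/8 = 195000 bytes.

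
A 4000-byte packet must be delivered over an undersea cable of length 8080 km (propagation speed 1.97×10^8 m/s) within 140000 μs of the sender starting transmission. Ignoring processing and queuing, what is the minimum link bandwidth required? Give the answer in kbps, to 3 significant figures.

L = 32000 bits.
Propagation delay = 8080000 / 197000000 = 41015.2 μs.
Transmission budget = 140000 − 41015.2 = 98984.8 μs.
R ≥ L / t_tx = 32000 bits / 0.0989848 s = 323 kbps.

323 kbps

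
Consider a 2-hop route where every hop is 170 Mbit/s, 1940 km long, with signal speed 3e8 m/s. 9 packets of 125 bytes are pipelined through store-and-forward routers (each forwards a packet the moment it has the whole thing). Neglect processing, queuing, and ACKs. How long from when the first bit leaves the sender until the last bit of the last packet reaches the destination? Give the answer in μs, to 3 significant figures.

13000 μs

Per-hop transmission t_tx = L/R = 1000/170000000 = 5.88235 μs.
Per-hop propagation t_prop = 1940000/300000000 = 6466.67 μs.
Pipeline fill: first packet needs 2·t_tx to clear all hops; remaining 8 packets each add one t_tx.
Total = (2+9-1)·t_tx + 2·t_prop = 10·5.88235 + 2·6466.67 = 13000 μs.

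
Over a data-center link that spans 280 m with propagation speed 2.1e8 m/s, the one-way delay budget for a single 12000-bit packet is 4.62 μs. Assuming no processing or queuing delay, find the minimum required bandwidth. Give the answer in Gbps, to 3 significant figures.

3.65 Gbps

Propagation delay = 280 / 210000000 = 1.33333 μs.
Transmission budget = 4.62 − 1.33333 = 3.28667 μs.
R ≥ L / t_tx = 12000 bits / 3.28667e-06 s = 3.65 Gbps.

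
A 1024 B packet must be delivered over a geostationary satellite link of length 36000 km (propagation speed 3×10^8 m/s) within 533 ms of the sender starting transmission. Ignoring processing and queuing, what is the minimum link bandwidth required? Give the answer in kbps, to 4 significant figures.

19.84 kbps

L = 8192 bits.
Propagation delay = 36000000 / 300000000 = 120 ms.
Transmission budget = 533 − 120 = 413 ms.
R ≥ L / t_tx = 8192 bits / 0.413 s = 19.84 kbps.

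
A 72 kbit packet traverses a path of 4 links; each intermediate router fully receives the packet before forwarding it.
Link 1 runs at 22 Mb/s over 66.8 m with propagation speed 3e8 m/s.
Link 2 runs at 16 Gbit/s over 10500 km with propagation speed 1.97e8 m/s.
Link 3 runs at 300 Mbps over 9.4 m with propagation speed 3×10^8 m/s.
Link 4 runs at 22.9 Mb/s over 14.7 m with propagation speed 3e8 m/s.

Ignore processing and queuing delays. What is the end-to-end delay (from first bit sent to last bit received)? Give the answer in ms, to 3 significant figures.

60.0 ms

L = 72000 bits.
Transmission delays (L/R per hop): 3.27273, 0.0045, 0.24, 3.1441 ms; sum = 6.66133 ms.
Propagation delays (d/s per hop): 0.000222667, 53.2995, 3.13333e-05, 4.9e-05 ms; sum = 53.2998 ms.
End-to-end = 60.0 ms.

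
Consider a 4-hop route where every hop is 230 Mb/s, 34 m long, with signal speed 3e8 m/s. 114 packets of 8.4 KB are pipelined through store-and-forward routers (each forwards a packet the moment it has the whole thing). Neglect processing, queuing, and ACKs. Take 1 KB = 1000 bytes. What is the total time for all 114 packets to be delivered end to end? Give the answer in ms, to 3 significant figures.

34.2 ms

Per-hop transmission t_tx = L/R = 67200/230000000 = 0.292174 ms.
Per-hop propagation t_prop = 34/300000000 = 0.000113333 ms.
Pipeline fill: first packet needs 4·t_tx to clear all hops; remaining 113 packets each add one t_tx.
Total = (4+114-1)·t_tx + 4·t_prop = 117·0.292174 + 4·0.000113333 = 34.2 ms.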